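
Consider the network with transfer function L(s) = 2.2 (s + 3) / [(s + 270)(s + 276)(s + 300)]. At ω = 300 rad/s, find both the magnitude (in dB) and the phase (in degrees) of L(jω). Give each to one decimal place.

|L| = -100.5 dB, ∠L = -51.0 deg

|j300 + 3| = √(300² + 3²) = 300
|j300 + 270| = √(300² + 270²) = 403.6
|j300 + 276| = √(300² + 276²) = 407.6
|j300 + 300| = √(300² + 300²) = 424.3
|L(j300)| = 2.2 × 300 / (403.6 × 407.6 × 424.3) = 9.4555e-06
20 log₁₀(9.4555e-06) = -100.49 dB
∠(j300 + 3) = arctan(300/3) = 89.43°
∠(j300 + 270) = arctan(300/270) = 48.01°
∠(j300 + 276) = arctan(300/276) = 47.39°
∠(j300 + 300) = arctan(300/300) = 45.00°
∠L(j300) = 89.43° − (48.01° + 47.39° + 45.00°) = -50.97°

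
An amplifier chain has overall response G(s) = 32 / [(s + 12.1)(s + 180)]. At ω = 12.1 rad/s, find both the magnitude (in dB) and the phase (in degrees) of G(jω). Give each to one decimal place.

|G| = -39.7 dB, ∠G = -48.8°

|j12.1 + 12.1| = √(12.1² + 12.1²) = 17.11
|j12.1 + 180| = √(12.1² + 180²) = 180.4
|G(j12.1)| = 32 / (17.11 × 180.4) = 0.010366
20 log₁₀(0.010366) = -39.69 dB
∠(j12.1 + 12.1) = arctan(12.1/12.1) = 45.00°
∠(j12.1 + 180) = arctan(12.1/180) = 3.85°
∠G(j12.1) = − (45.00° + 3.85°) = -48.85°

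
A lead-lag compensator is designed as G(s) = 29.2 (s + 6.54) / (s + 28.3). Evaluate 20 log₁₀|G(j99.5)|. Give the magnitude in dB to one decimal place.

|j99.5 + 6.54| = √(99.5² + 6.54²) = 99.71
|j99.5 + 28.3| = √(99.5² + 28.3²) = 103.4
|G(j99.5)| = 29.2 × 99.71 / 103.4 = 28.147
20 log₁₀(28.147) = 28.99 dB

29.0 dB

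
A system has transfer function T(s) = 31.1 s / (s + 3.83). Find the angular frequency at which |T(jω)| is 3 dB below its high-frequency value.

3.83 rad/s

For a single-pole high-pass, the −3 dB point is at the pole: ω = 3.83 rad/s.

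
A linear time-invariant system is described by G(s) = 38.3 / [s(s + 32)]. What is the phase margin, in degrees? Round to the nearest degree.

Gain crossover: |G(jω)| = 1 at ω ≈ 1.2 rad/s.
∠G(j1.2) = −90° − arctan(1.2/32) ≈ -92.14°
PM = 180° + (-92.14°) = 87.86°

88 deg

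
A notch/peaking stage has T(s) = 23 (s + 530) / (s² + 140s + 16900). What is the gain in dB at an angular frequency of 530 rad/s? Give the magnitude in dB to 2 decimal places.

-24.03 dB

|j530 + 530| = √(530² + 530²) = 749.5
|(j530)² + 140(j530) + 16900| = |-2.64e+05 + j74200| = 2.742e+05
|T(j530)| = 23 × 749.5 / 2.742e+05 = 0.062864
20 log₁₀(0.062864) = -24.032 dB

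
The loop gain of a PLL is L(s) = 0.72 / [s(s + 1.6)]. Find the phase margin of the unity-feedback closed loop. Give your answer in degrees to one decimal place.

Gain crossover: |L(jω)| = 1 at ω ≈ 0.434 rad/sec.
∠L(j0.434) = −90° − arctan(0.434/1.6) ≈ -105.19°
PM = 180° + (-105.19°) = 74.81°

74.8°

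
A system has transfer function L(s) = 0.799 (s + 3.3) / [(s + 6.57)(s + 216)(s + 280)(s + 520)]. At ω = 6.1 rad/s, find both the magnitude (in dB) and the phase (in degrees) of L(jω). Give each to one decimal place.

|j6.1 + 3.3| = √(6.1² + 3.3²) = 6.935
|j6.1 + 6.57| = √(6.1² + 6.57²) = 8.965
|j6.1 + 216| = √(6.1² + 216²) = 216.1
|j6.1 + 280| = √(6.1² + 280²) = 280.1
|j6.1 + 520| = √(6.1² + 520²) = 520
|L(j6.1)| = 0.799 × 6.935 / (8.965 × 216.1 × 280.1 × 520) = 1.964e-08
20 log₁₀(1.964e-08) = -154.14 dB
∠(j6.1 + 3.3) = arctan(6.1/3.3) = 61.59°
∠(j6.1 + 6.57) = arctan(6.1/6.57) = 42.88°
∠(j6.1 + 216) = arctan(6.1/216) = 1.62°
∠(j6.1 + 280) = arctan(6.1/280) = 1.25°
∠(j6.1 + 520) = arctan(6.1/520) = 0.67°
∠L(j6.1) = 61.59° − (42.88° + 1.62° + 1.25° + 0.67°) = 15.17°

|L| = -154.1 dB, ∠L = 15.2°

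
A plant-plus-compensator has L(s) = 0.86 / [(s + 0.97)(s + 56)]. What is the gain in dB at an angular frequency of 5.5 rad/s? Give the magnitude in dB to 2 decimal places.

|j5.5 + 0.97| = √(5.5² + 0.97²) = 5.585
|j5.5 + 56| = √(5.5² + 56²) = 56.27
|L(j5.5)| = 0.86 / (5.585 × 56.27) = 0.0027366
20 log₁₀(0.0027366) = -51.256 dB

-51.26 dB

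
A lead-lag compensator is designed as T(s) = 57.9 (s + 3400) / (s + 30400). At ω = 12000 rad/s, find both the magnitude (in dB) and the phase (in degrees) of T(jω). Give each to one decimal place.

|T| = 26.9 dB, ∠T = 52.6°

|j12000 + 3400| = √(12000² + 3400²) = 1.247e+04
|j12000 + 30400| = √(12000² + 30400²) = 3.268e+04
|T(j12000)| = 57.9 × 1.247e+04 / 3.268e+04 = 22.096
20 log₁₀(22.096) = 26.89 dB
∠(j12000 + 3400) = arctan(12000/3400) = 74.18°
∠(j12000 + 30400) = arctan(12000/30400) = 21.54°
∠T(j12000) = 74.18° − 21.54° = 52.64°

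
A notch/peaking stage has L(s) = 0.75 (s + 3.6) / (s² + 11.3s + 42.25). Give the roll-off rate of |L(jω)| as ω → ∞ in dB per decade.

With 1 zero and 2 poles, the high-frequency asymptotic slope is 20 × (1 − 2) = -20 dB/decade.

-20 dB/decade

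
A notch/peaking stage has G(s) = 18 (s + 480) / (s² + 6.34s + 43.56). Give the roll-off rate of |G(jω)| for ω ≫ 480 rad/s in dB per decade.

With 1 zero and 2 poles, the high-frequency asymptotic slope is 20 × (1 − 2) = -20 dB/decade.

-20 dB/decade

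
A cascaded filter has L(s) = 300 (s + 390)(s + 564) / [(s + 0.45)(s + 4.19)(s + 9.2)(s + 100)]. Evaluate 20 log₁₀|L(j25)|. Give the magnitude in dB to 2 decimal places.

|j25 + 390| = √(25² + 390²) = 390.8
|j25 + 564| = √(25² + 564²) = 564.6
|j25 + 0.45| = √(25² + 0.45²) = 25
|j25 + 4.19| = √(25² + 4.19²) = 25.35
|j25 + 9.2| = √(25² + 9.2²) = 26.64
|j25 + 100| = √(25² + 100²) = 103.1
|L(j25)| = 300 × 390.8 × 564.6 / (25 × 25.35 × 26.64 × 103.1) = 38.031
20 log₁₀(38.031) = 31.603 dB

31.60 dB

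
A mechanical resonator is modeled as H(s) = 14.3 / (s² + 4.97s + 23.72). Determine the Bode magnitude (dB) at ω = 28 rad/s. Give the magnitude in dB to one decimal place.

-34.7 dB

|(j28)² + 4.97(j28) + 23.72| = |-760.28 + j139.16| = 772.9
|H(j28)| = 14.3 / 772.9 = 0.018501
20 log₁₀(0.018501) = -34.66 dB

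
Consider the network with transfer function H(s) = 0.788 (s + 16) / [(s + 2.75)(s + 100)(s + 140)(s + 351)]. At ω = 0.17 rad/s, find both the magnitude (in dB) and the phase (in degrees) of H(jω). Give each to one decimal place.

|j0.17 + 16| = √(0.17² + 16²) = 16
|j0.17 + 2.75| = √(0.17² + 2.75²) = 2.755
|j0.17 + 100| = √(0.17² + 100²) = 100
|j0.17 + 140| = √(0.17² + 140²) = 140
|j0.17 + 351| = √(0.17² + 351²) = 351
|H(j0.17)| = 0.788 × 16 / (2.755 × 100 × 140 × 351) = 9.3127e-07
20 log₁₀(9.3127e-07) = -120.62 dB
∠(j0.17 + 16) = arctan(0.17/16) = 0.61°
∠(j0.17 + 2.75) = arctan(0.17/2.75) = 3.54°
∠(j0.17 + 100) = arctan(0.17/100) = 0.10°
∠(j0.17 + 140) = arctan(0.17/140) = 0.07°
∠(j0.17 + 351) = arctan(0.17/351) = 0.03°
∠H(j0.17) = 0.61° − (3.54° + 0.10° + 0.07° + 0.03°) = -3.12°

|H| = -120.6 dB, ∠H = -3.1°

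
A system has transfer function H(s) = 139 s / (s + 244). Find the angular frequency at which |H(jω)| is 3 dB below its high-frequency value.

244 rad/s

For a single-pole high-pass, the −3 dB point is at the pole: ω = 244 rad/s.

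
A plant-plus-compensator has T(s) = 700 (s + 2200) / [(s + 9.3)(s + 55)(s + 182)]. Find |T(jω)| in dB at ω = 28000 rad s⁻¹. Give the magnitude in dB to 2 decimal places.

|j28000 + 2200| = √(28000² + 2200²) = 2.809e+04
|j28000 + 9.3| = √(28000² + 9.3²) = 2.8e+04
|j28000 + 55| = √(28000² + 55²) = 2.8e+04
|j28000 + 182| = √(28000² + 182²) = 2.8e+04
|T(j28000)| = 700 × 2.809e+04 / (2.8e+04 × 2.8e+04 × 2.8e+04) = 8.9559e-07
20 log₁₀(8.9559e-07) = -120.958 dB

-120.96 dB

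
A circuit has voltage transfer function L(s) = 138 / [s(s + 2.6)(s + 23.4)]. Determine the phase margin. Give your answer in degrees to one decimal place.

50.1°

Gain crossover: |L(jω)| = 1 at ω ≈ 1.84 rad s⁻¹.
∠L(j1.84) = −90° − arctan(1.84/2.6) − arctan(1.84/23.4) ≈ -129.86°
PM = 180° + (-129.86°) = 50.14°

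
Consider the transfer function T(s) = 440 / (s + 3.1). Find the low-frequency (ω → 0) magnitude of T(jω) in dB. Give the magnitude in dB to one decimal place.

T(0) = 440 / 3.1 = 141.94
20 log₁₀(141.94) = 43.04 dB

43.0 dB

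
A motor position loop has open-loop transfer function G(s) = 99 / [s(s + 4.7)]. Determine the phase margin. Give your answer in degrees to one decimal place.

26.5 deg

Gain crossover: |G(jω)| = 1 at ω ≈ 9.41 rad/s.
∠G(j9.41) = −90° − arctan(9.41/4.7) ≈ -153.46°
PM = 180° + (-153.46°) = 26.54°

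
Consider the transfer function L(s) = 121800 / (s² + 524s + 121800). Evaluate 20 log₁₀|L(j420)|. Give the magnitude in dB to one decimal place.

-5.4 dB

|(j420)² + 524(j420) + 121800| = |-54600 + j2.2008e+05| = 2.268e+05
|L(j420)| = 121800 / 2.268e+05 = 0.53715
20 log₁₀(0.53715) = -5.40 dB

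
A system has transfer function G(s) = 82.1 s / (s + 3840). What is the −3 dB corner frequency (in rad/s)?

3840 rad/s

For a single-pole high-pass, the −3 dB point is at the pole: ω = 3840 rad/s.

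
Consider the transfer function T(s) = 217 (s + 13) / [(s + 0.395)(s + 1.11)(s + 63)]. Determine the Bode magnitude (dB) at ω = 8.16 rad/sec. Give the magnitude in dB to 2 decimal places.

-2.17 dB

|j8.16 + 13| = √(8.16² + 13²) = 15.35
|j8.16 + 0.395| = √(8.16² + 0.395²) = 8.17
|j8.16 + 1.11| = √(8.16² + 1.11²) = 8.235
|j8.16 + 63| = √(8.16² + 63²) = 63.53
|T(j8.16)| = 217 × 15.35 / (8.17 × 8.235 × 63.53) = 0.77931
20 log₁₀(0.77931) = -2.166 dB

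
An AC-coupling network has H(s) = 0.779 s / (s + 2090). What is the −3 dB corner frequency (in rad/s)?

2090 rad/s

For a single-pole high-pass, the −3 dB point is at the pole: ω = 2090 rad/s.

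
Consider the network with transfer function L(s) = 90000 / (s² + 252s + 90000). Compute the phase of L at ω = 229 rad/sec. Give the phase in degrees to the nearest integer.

-57°

∠[(j229)² + 252(j229) + 90000] = ∠[37559 + j57708] = 56.94°
∠L(j229) = −56.94° = -56.94°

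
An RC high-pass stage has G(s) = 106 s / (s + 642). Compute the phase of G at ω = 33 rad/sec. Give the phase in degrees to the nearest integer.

∠(j33) = 90.00°
∠(j33 + 642) = arctan(33/642) = 2.94°
∠G(j33) = 90.00° − 2.94° = 87.06°

87 deg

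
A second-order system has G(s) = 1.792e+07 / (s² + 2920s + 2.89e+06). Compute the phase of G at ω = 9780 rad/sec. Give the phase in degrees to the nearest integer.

-163°

∠[(j9780)² + 2920(j9780) + 2.89e+06] = ∠[-9.2758e+07 + j2.8558e+07] = 162.89°
∠G(j9780) = −162.89° = -162.89°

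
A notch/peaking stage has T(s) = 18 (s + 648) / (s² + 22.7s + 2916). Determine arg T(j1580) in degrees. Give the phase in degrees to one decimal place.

∠(j1580 + 648) = arctan(1580/648) = 67.70°
∠[(j1580)² + 22.7(j1580) + 2916] = ∠[-2.4935e+06 + j35866] = 179.18°
∠T(j1580) = 67.70° − 179.18° = -111.48°

-111.5°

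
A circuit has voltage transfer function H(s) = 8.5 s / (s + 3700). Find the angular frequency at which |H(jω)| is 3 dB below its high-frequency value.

For a single-pole high-pass, the −3 dB point is at the pole: ω = 3700 rad/sec.

3700 rad/sec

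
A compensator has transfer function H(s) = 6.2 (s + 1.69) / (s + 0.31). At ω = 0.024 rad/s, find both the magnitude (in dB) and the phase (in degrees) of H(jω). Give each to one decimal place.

|H| = 30.6 dB, ∠H = -3.6°

|j0.024 + 1.69| = √(0.024² + 1.69²) = 1.69
|j0.024 + 0.31| = √(0.024² + 0.31²) = 0.3109
|H(j0.024)| = 6.2 × 1.69 / 0.3109 = 33.703
20 log₁₀(33.703) = 30.55 dB
∠(j0.024 + 1.69) = arctan(0.024/1.69) = 0.81°
∠(j0.024 + 0.31) = arctan(0.024/0.31) = 4.43°
∠H(j0.024) = 0.81° − 4.43° = -3.61°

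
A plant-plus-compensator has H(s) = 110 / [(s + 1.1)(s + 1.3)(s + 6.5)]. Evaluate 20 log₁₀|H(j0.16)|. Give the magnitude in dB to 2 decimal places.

|j0.16 + 1.1| = √(0.16² + 1.1²) = 1.112
|j0.16 + 1.3| = √(0.16² + 1.3²) = 1.31
|j0.16 + 6.5| = √(0.16² + 6.5²) = 6.502
|H(j0.16)| = 110 / (1.112 × 1.31 × 6.502) = 11.62
20 log₁₀(11.62) = 21.304 dB

21.30 dB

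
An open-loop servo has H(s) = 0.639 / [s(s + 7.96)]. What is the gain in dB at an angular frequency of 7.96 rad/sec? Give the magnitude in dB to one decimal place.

-42.9 dB

|j7.96 + 7.96| = √(7.96² + 7.96²) = 11.26
|j7.96| = 7.96
|H(j7.96)| = 0.639 / (11.26 × 7.96) = 0.0071312
20 log₁₀(0.0071312) = -42.94 dB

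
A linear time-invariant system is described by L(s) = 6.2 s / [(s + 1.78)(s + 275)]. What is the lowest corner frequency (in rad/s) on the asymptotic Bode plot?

Break frequencies occur at each pole and zero magnitude: 1.78 rad/s, 275 rad/s.
The lowest is 1.78 rad/s.

1.78 rad/s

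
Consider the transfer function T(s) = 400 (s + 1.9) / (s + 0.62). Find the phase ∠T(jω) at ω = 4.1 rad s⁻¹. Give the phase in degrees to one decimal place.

-16.3°

∠(j4.1 + 1.9) = arctan(4.1/1.9) = 65.14°
∠(j4.1 + 0.62) = arctan(4.1/0.62) = 81.40°
∠T(j4.1) = 65.14° − 81.40° = -16.26°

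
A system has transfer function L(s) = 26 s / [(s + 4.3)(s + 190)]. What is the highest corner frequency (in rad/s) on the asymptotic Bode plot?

190 rad/s

Break frequencies occur at each pole and zero magnitude: 4.3 rad/s, 190 rad/s.
The highest is 190 rad/s.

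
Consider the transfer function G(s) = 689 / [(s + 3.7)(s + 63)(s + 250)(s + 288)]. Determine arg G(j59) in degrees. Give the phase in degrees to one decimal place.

-154.4°

∠(j59 + 3.7) = arctan(59/3.7) = 86.41°
∠(j59 + 63) = arctan(59/63) = 43.12°
∠(j59 + 250) = arctan(59/250) = 13.28°
∠(j59 + 288) = arctan(59/288) = 11.58°
∠G(j59) = − (86.41° + 43.12° + 13.28° + 11.58°) = -154.39°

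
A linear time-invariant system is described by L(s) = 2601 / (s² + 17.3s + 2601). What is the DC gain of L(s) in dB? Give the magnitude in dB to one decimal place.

0.0 dB

L(0) = 2601 / 2601 = 1
20 log₁₀(1) = 0.00 dB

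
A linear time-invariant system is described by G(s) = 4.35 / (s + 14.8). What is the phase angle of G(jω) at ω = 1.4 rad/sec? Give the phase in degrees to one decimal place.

∠(j1.4 + 14.8) = arctan(1.4/14.8) = 5.40°
∠G(j1.4) = −5.40° = -5.40°

-5.4°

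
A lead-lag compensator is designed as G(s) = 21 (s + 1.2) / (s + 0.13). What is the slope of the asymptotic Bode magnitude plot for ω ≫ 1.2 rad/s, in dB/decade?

With 1 zero and 1 pole, the high-frequency asymptotic slope is 20 × (1 − 1) = 0 dB/decade.

0 dB/decade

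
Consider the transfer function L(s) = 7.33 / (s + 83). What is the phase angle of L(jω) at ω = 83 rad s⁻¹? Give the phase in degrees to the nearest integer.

∠(j83 + 83) = arctan(83/83) = 45.00°
∠L(j83) = −45.00° = -45.00°

-45°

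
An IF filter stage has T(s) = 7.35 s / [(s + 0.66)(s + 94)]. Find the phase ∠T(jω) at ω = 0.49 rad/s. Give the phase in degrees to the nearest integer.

53 deg

∠(j0.49) = 90.00°
∠(j0.49 + 0.66) = arctan(0.49/0.66) = 36.59°
∠(j0.49 + 94) = arctan(0.49/94) = 0.30°
∠T(j0.49) = 90.00° − (36.59° + 0.30°) = 53.11°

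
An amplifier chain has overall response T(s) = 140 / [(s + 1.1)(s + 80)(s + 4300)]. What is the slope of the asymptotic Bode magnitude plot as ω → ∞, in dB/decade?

-60 dB/decade

With 0 zeros and 3 poles, the high-frequency asymptotic slope is 20 × (0 − 3) = -60 dB/decade.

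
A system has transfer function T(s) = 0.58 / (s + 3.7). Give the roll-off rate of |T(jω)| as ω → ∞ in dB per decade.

With 0 zeros and 1 pole, the high-frequency asymptotic slope is 20 × (0 − 1) = -20 dB/decade.

-20 dB/decade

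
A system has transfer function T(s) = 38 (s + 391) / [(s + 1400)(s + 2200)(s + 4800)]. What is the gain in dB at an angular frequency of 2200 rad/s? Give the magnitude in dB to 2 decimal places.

|j2200 + 391| = √(2200² + 391²) = 2234
|j2200 + 1400| = √(2200² + 1400²) = 2608
|j2200 + 2200| = √(2200² + 2200²) = 3111
|j2200 + 4800| = √(2200² + 4800²) = 5280
|T(j2200)| = 38 × 2234 / (2608 × 3111 × 5280) = 1.9821e-06
20 log₁₀(1.9821e-06) = -114.058 dB

-114.06 dB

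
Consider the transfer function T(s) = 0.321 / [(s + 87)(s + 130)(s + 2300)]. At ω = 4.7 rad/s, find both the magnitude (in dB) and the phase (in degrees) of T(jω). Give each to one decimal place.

|T| = -158.2 dB, ∠T = -5.3 deg

|j4.7 + 87| = √(4.7² + 87²) = 87.13
|j4.7 + 130| = √(4.7² + 130²) = 130.1
|j4.7 + 2300| = √(4.7² + 2300²) = 2300
|T(j4.7)| = 0.321 / (87.13 × 130.1 × 2300) = 1.2314e-08
20 log₁₀(1.2314e-08) = -158.19 dB
∠(j4.7 + 87) = arctan(4.7/87) = 3.09°
∠(j4.7 + 130) = arctan(4.7/130) = 2.07°
∠(j4.7 + 2300) = arctan(4.7/2300) = 0.12°
∠T(j4.7) = − (3.09° + 2.07° + 0.12°) = -5.28°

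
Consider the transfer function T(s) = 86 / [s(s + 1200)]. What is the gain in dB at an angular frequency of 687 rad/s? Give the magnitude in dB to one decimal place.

-80.9 dB

|j687 + 1200| = √(687² + 1200²) = 1383
|j687| = 687
|T(j687)| = 86 / (1383 × 687) = 9.0532e-05
20 log₁₀(9.0532e-05) = -80.86 dB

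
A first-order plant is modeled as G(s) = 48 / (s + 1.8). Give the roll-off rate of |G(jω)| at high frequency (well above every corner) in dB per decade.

With 0 zeros and 1 pole, the high-frequency asymptotic slope is 20 × (0 − 1) = -20 dB/decade.

-20 dB/decade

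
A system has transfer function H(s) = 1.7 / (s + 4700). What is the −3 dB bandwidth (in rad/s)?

For a single-pole low-pass, the −3 dB point is at the pole: ω = 4700 rad/s.

4700 rad/s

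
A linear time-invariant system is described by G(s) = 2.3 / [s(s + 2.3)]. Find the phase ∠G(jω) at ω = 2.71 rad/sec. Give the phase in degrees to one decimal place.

∠(j2.71 + 2.3) = arctan(2.71/2.3) = 49.68°
∠(j2.71) = 90.00°
∠G(j2.71) = − (49.68° + 90.00°) = -139.68°

-139.7°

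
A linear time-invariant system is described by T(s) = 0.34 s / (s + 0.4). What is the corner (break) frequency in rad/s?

0.4 rad/s

The single real pole at s = −0.4 gives a corner at ω = 0.4 rad/s.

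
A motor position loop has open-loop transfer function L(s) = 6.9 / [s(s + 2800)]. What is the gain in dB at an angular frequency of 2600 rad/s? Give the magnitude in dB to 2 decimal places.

|j2600 + 2800| = √(2600² + 2800²) = 3821
|j2600| = 2600
|L(j2600)| = 6.9 / (3821 × 2600) = 6.9454e-07
20 log₁₀(6.9454e-07) = -123.166 dB

-123.17 dB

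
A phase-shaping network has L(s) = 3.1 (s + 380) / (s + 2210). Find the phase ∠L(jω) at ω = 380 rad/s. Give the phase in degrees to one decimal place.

35.2°

∠(j380 + 380) = arctan(380/380) = 45.00°
∠(j380 + 2210) = arctan(380/2210) = 9.76°
∠L(j380) = 45.00° − 9.76° = 35.24°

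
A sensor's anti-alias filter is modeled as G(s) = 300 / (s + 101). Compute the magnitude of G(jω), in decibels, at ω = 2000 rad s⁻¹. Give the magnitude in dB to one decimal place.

-16.5 dB

|j2000 + 101| = √(2000² + 101²) = 2003
|G(j2000)| = 300 / 2003 = 0.14981
20 log₁₀(0.14981) = -16.49 dB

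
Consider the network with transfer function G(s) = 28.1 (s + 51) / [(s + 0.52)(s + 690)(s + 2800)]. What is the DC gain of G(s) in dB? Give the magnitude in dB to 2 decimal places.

-56.91 dB

G(0) = 28.1 × 51 / (0.52 × 690 × 2800) = 0.0014265
20 log₁₀(0.0014265) = -56.915 dB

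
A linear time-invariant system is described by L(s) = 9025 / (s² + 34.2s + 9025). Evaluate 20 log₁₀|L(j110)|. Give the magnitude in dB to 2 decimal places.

|(j110)² + 34.2(j110) + 9025| = |-3075 + j3762| = 4859
|L(j110)| = 9025 / 4859 = 1.8574
20 log₁₀(1.8574) = 5.378 dB

5.38 dB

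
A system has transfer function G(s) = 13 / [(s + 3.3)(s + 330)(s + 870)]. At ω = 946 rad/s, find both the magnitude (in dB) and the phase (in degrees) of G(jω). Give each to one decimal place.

|G| = -159.4 dB, ∠G = -208.0°

|j946 + 3.3| = √(946² + 3.3²) = 946
|j946 + 330| = √(946² + 330²) = 1002
|j946 + 870| = √(946² + 870²) = 1285
|G(j946)| = 13 / (946 × 1002 × 1285) = 1.0672e-08
20 log₁₀(1.0672e-08) = -159.44 dB
∠(j946 + 3.3) = arctan(946/3.3) = 89.80°
∠(j946 + 330) = arctan(946/330) = 70.77°
∠(j946 + 870) = arctan(946/870) = 47.40°
∠G(j946) = − (89.80° + 70.77° + 47.40°) = -207.97°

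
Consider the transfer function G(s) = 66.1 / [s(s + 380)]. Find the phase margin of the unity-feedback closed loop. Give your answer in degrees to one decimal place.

90.0°

Gain crossover: |G(jω)| = 1 at ω ≈ 0.174 rad/s.
∠G(j0.174) = −90° − arctan(0.174/380) ≈ -90.03°
PM = 180° + (-90.03°) = 89.97°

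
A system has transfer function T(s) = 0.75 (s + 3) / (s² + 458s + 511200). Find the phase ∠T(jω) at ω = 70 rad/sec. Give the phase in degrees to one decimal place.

∠(j70 + 3) = arctan(70/3) = 87.55°
∠[(j70)² + 458(j70) + 511200] = ∠[5.063e+05 + j32060] = 3.62°
∠T(j70) = 87.55° − 3.62° = 83.92°

83.9°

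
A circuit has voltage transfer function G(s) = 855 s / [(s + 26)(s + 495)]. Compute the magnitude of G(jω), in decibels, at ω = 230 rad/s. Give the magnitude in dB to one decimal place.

|j230| = 230
|j230 + 26| = √(230² + 26²) = 231.5
|j230 + 495| = √(230² + 495²) = 545.8
|G(j230)| = 855 × 230 / (231.5 × 545.8) = 1.5565
20 log₁₀(1.5565) = 3.84 dB

3.8 dB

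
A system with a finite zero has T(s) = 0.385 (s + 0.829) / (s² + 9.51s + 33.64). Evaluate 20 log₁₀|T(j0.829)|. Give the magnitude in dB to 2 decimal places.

|j0.829 + 0.829| = √(0.829² + 0.829²) = 1.172
|(j0.829)² + 9.51(j0.829) + 33.64| = |32.953 + j7.8838| = 33.88
|T(j0.829)| = 0.385 × 1.172 / 33.88 = 0.013321
20 log₁₀(0.013321) = -37.509 dB

-37.51 dB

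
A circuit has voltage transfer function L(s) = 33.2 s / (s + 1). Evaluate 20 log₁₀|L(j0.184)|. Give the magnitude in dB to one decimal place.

|j0.184| = 0.184
|j0.184 + 1| = √(0.184² + 1²) = 1.017
|L(j0.184)| = 33.2 × 0.184 / 1.017 = 6.0079
20 log₁₀(6.0079) = 15.57 dB

15.6 dB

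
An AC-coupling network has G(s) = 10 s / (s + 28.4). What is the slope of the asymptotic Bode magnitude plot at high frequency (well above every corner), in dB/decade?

With 1 zero and 1 pole, the high-frequency asymptotic slope is 20 × (1 − 1) = 0 dB/decade.

0 dB/decade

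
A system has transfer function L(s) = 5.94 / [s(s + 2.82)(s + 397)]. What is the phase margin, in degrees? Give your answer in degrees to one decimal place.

89.9 deg

Gain crossover: |L(jω)| = 1 at ω ≈ 0.00531 rad/s.
∠L(j0.00531) = −90° − arctan(0.00531/2.82) − arctan(0.00531/397) ≈ -90.11°
PM = 180° + (-90.11°) = 89.89°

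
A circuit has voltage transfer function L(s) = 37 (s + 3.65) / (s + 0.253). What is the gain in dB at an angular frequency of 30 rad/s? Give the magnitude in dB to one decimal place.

31.4 dB

|j30 + 3.65| = √(30² + 3.65²) = 30.22
|j30 + 0.253| = √(30² + 0.253²) = 30
|L(j30)| = 37 × 30.22 / 30 = 37.272
20 log₁₀(37.272) = 31.43 dB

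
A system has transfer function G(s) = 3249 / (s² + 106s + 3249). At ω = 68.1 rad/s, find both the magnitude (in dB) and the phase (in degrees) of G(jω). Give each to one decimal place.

|G| = -7.1 dB, ∠G = -100.9 deg

|(j68.1)² + 106(j68.1) + 3249| = |-1388.6 + j7218.6| = 7351
|G(j68.1)| = 3249 / 7351 = 0.44198
20 log₁₀(0.44198) = -7.09 dB
∠[(j68.1)² + 106(j68.1) + 3249] = ∠[-1388.6 + j7218.6] = 100.89°
∠G(j68.1) = −100.89° = -100.89°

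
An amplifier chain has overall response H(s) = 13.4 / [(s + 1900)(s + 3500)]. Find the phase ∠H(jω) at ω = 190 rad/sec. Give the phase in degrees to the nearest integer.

∠(j190 + 1900) = arctan(190/1900) = 5.71°
∠(j190 + 3500) = arctan(190/3500) = 3.11°
∠H(j190) = − (5.71° + 3.11°) = -8.82°

-9°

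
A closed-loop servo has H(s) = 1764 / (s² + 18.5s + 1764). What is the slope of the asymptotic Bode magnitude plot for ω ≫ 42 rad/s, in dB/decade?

With 0 zeros and 2 poles, the high-frequency asymptotic slope is 20 × (0 − 2) = -40 dB/decade.

-40 dB/decade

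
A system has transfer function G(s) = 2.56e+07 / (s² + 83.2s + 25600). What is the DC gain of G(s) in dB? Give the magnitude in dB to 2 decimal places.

G(0) = 2.56e+07 / 25600 = 1000
20 log₁₀(1000) = 60.000 dB

60.00 dB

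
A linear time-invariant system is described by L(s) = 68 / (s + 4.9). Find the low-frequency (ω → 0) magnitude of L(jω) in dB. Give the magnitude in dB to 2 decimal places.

22.85 dB

L(0) = 68 / 4.9 = 13.878
20 log₁₀(13.878) = 22.846 dB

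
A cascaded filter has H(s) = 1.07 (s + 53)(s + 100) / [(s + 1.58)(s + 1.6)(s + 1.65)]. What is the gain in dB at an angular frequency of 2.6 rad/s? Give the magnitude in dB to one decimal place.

|j2.6 + 53| = √(2.6² + 53²) = 53.06
|j2.6 + 100| = √(2.6² + 100²) = 100
|j2.6 + 1.58| = √(2.6² + 1.58²) = 3.042
|j2.6 + 1.6| = √(2.6² + 1.6²) = 3.053
|j2.6 + 1.65| = √(2.6² + 1.65²) = 3.079
|H(j2.6)| = 1.07 × 53.06 × 100 / (3.042 × 3.053 × 3.079) = 198.58
20 log₁₀(198.58) = 45.96 dB

46.0 dB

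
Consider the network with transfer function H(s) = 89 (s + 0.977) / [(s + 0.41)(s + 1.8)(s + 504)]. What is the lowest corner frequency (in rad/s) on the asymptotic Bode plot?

Break frequencies occur at each pole and zero magnitude: 0.41 rad/s, 0.977 rad/s, 1.8 rad/s, 504 rad/s.
The lowest is 0.41 rad/s.

0.41 rad/s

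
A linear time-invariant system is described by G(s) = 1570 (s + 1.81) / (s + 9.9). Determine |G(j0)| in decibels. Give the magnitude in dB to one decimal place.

G(0) = 1570 × 1.81 / 9.9 = 287.04
20 log₁₀(287.04) = 49.16 dB

49.2 dB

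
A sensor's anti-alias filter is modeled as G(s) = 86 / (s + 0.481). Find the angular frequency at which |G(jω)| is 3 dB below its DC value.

0.481 rad/sec

For a single-pole low-pass, the −3 dB point is at the pole: ω = 0.481 rad/sec.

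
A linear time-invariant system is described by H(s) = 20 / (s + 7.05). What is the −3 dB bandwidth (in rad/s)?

7.05 rad/s

For a single-pole low-pass, the −3 dB point is at the pole: ω = 7.05 rad/s.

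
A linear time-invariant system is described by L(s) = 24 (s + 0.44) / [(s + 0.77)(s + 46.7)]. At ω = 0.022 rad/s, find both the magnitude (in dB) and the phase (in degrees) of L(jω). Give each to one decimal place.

|L| = -10.6 dB, ∠L = 1.2°

|j0.022 + 0.44| = √(0.022² + 0.44²) = 0.4405
|j0.022 + 0.77| = √(0.022² + 0.77²) = 0.7703
|j0.022 + 46.7| = √(0.022² + 46.7²) = 46.7
|L(j0.022)| = 24 × 0.4405 / (0.7703 × 46.7) = 0.29391
20 log₁₀(0.29391) = -10.64 dB
∠(j0.022 + 0.44) = arctan(0.022/0.44) = 2.86°
∠(j0.022 + 0.77) = arctan(0.022/0.77) = 1.64°
∠(j0.022 + 46.7) = arctan(0.022/46.7) = 0.03°
∠L(j0.022) = 2.86° − (1.64° + 0.03°) = 1.20°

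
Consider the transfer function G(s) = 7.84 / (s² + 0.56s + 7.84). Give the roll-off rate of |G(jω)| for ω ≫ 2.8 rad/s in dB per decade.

-40 dB/decade

With 0 zeros and 2 poles, the high-frequency asymptotic slope is 20 × (0 − 2) = -40 dB/decade.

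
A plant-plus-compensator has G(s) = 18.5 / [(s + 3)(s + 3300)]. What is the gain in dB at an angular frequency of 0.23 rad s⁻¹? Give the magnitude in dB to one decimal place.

|j0.23 + 3| = √(0.23² + 3²) = 3.009
|j0.23 + 3300| = √(0.23² + 3300²) = 3300
|G(j0.23)| = 18.5 / (3.009 × 3300) = 0.0018632
20 log₁₀(0.0018632) = -54.59 dB

-54.6 dB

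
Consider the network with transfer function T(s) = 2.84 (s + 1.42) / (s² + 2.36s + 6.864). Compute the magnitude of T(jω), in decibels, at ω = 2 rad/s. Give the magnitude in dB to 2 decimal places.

2.02 dB

|j2 + 1.42| = √(2² + 1.42²) = 2.453
|(j2)² + 2.36(j2) + 6.864| = |2.864 + j4.72| = 5.521
|T(j2)| = 2.84 × 2.453 / 5.521 = 1.2617
20 log₁₀(1.2617) = 2.019 dB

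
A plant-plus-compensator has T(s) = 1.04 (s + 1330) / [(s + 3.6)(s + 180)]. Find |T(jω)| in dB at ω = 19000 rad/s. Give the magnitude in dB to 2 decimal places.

-85.21 dB

|j19000 + 1330| = √(19000² + 1330²) = 1.905e+04
|j19000 + 3.6| = √(19000² + 3.6²) = 1.9e+04
|j19000 + 180| = √(19000² + 180²) = 1.9e+04
|T(j19000)| = 1.04 × 1.905e+04 / (1.9e+04 × 1.9e+04) = 5.4868e-05
20 log₁₀(5.4868e-05) = -85.214 dB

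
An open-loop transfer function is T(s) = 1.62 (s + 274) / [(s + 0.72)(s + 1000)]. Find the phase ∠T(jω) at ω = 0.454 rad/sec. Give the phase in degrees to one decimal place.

∠(j0.454 + 274) = arctan(0.454/274) = 0.09°
∠(j0.454 + 0.72) = arctan(0.454/0.72) = 32.23°
∠(j0.454 + 1000) = arctan(0.454/1000) = 0.03°
∠T(j0.454) = 0.09° − (32.23° + 0.03°) = -32.16°

-32.2 deg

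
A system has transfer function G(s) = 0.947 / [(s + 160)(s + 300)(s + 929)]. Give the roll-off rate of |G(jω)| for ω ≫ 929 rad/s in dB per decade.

-60 dB/decade

With 0 zeros and 3 poles, the high-frequency asymptotic slope is 20 × (0 − 3) = -60 dB/decade.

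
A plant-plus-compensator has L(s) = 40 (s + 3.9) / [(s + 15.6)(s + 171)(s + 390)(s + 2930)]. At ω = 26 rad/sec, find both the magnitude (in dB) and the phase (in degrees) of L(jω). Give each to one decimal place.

|j26 + 3.9| = √(26² + 3.9²) = 26.29
|j26 + 15.6| = √(26² + 15.6²) = 30.32
|j26 + 171| = √(26² + 171²) = 173
|j26 + 390| = √(26² + 390²) = 390.9
|j26 + 2930| = √(26² + 2930²) = 2930
|L(j26)| = 40 × 26.29 / (30.32 × 173 × 390.9 × 2930) = 1.7509e-07
20 log₁₀(1.7509e-07) = -135.13 dB
∠(j26 + 3.9) = arctan(26/3.9) = 81.47°
∠(j26 + 15.6) = arctan(26/15.6) = 59.04°
∠(j26 + 171) = arctan(26/171) = 8.65°
∠(j26 + 390) = arctan(26/390) = 3.81°
∠(j26 + 2930) = arctan(26/2930) = 0.51°
∠L(j26) = 81.47° − (59.04° + 8.65° + 3.81° + 0.51°) = 9.47°

|L| = -135.1 dB, ∠L = 9.5°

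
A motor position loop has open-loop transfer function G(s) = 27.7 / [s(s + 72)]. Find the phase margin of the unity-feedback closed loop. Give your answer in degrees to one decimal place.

89.7°

Gain crossover: |G(jω)| = 1 at ω ≈ 0.385 rad s⁻¹.
∠G(j0.385) = −90° − arctan(0.385/72) ≈ -90.31°
PM = 180° + (-90.31°) = 89.69°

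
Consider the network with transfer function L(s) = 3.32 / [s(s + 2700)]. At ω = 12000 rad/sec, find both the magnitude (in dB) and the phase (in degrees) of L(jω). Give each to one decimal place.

|j12000 + 2700| = √(12000² + 2700²) = 1.23e+04
|j12000| = 1.2e+04
|L(j12000)| = 3.32 / (1.23e+04 × 1.2e+04) = 2.2493e-08
20 log₁₀(2.2493e-08) = -152.96 dB
∠(j12000 + 2700) = arctan(12000/2700) = 77.32°
∠(j12000) = 90.00°
∠L(j12000) = − (77.32° + 90.00°) = -167.32°

|L| = -153.0 dB, ∠L = -167.3°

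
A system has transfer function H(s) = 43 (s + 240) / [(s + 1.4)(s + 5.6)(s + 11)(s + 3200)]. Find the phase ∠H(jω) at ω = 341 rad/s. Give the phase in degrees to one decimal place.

∠(j341 + 240) = arctan(341/240) = 54.86°
∠(j341 + 1.4) = arctan(341/1.4) = 89.76°
∠(j341 + 5.6) = arctan(341/5.6) = 89.06°
∠(j341 + 11) = arctan(341/11) = 88.15°
∠(j341 + 3200) = arctan(341/3200) = 6.08°
∠H(j341) = 54.86° − (89.76° + 89.06° + 88.15° + 6.08°) = -218.20°

-218.2°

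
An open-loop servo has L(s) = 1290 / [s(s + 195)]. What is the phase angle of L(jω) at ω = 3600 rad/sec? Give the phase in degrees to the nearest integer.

-177°

∠(j3600 + 195) = arctan(3600/195) = 86.90°
∠(j3600) = 90.00°
∠L(j3600) = − (86.90° + 90.00°) = -176.90°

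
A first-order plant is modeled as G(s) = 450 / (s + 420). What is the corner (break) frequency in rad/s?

420 rad/s

The single real pole at s = −420 gives a corner at ω = 420 rad/s.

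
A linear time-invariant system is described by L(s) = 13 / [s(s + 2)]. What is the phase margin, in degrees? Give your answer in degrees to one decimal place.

Gain crossover: |L(jω)| = 1 at ω ≈ 3.34 rad/s.
∠L(j3.34) = −90° − arctan(3.34/2) ≈ -149.08°
PM = 180° + (-149.08°) = 30.92°

30.9 deg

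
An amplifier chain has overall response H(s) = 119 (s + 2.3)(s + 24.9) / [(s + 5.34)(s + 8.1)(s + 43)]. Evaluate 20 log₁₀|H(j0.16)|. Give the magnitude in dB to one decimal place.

11.3 dB

|j0.16 + 2.3| = √(0.16² + 2.3²) = 2.306
|j0.16 + 24.9| = √(0.16² + 24.9²) = 24.9
|j0.16 + 5.34| = √(0.16² + 5.34²) = 5.342
|j0.16 + 8.1| = √(0.16² + 8.1²) = 8.102
|j0.16 + 43| = √(0.16² + 43²) = 43
|H(j0.16)| = 119 × 2.306 × 24.9 / (5.342 × 8.102 × 43) = 3.6707
20 log₁₀(3.6707) = 11.30 dB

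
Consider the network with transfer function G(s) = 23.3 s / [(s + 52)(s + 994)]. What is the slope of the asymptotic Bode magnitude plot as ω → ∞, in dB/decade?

-20 dB/decade

With 1 zero and 2 poles, the high-frequency asymptotic slope is 20 × (1 − 2) = -20 dB/decade.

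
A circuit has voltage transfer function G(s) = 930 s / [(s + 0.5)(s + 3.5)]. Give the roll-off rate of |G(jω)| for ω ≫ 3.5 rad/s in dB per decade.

-20 dB/decade

With 1 zero and 2 poles, the high-frequency asymptotic slope is 20 × (1 − 2) = -20 dB/decade.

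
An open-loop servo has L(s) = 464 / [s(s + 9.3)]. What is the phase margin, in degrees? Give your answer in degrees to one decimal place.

24.3°

Gain crossover: |L(jω)| = 1 at ω ≈ 20.6 rad/sec.
∠L(j20.6) = −90° − arctan(20.6/9.3) ≈ -155.66°
PM = 180° + (-155.66°) = 24.34°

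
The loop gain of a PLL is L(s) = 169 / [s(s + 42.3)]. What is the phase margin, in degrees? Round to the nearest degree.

Gain crossover: |L(jω)| = 1 at ω ≈ 3.98 rad/s.
∠L(j3.98) = −90° − arctan(3.98/42.3) ≈ -95.37°
PM = 180° + (-95.37°) = 84.63°

85 deg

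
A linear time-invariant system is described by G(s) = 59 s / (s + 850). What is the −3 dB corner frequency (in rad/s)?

850 rad/s

For a single-pole high-pass, the −3 dB point is at the pole: ω = 850 rad/s.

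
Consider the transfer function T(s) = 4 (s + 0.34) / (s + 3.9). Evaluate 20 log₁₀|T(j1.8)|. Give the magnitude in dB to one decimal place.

|j1.8 + 0.34| = √(1.8² + 0.34²) = 1.832
|j1.8 + 3.9| = √(1.8² + 3.9²) = 4.295
|T(j1.8)| = 4 × 1.832 / 4.295 = 1.7059
20 log₁₀(1.7059) = 4.64 dB

4.6 dB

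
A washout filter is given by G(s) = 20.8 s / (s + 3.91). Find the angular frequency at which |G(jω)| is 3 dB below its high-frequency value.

For a single-pole high-pass, the −3 dB point is at the pole: ω = 3.91 rad/sec.

3.91 rad/sec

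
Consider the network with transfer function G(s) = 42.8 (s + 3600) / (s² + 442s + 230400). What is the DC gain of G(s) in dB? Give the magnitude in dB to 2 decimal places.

-3.49 dB

G(0) = 42.8 × 3600 / 230400 = 0.66875
20 log₁₀(0.66875) = -3.495 dB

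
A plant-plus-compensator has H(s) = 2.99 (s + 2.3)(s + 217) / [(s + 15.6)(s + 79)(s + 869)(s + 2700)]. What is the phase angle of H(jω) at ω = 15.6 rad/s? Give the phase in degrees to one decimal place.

28.2°

∠(j15.6 + 2.3) = arctan(15.6/2.3) = 81.61°
∠(j15.6 + 217) = arctan(15.6/217) = 4.11°
∠(j15.6 + 15.6) = arctan(15.6/15.6) = 45.00°
∠(j15.6 + 79) = arctan(15.6/79) = 11.17°
∠(j15.6 + 869) = arctan(15.6/869) = 1.03°
∠(j15.6 + 2700) = arctan(15.6/2700) = 0.33°
∠H(j15.6) = 81.61° + 4.11° − (45.00° + 11.17° + 1.03° + 0.33°) = 28.19°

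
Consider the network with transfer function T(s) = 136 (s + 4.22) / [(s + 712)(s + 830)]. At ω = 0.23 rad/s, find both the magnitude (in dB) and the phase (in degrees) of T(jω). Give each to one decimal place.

|T| = -60.2 dB, ∠T = 3.1°

|j0.23 + 4.22| = √(0.23² + 4.22²) = 4.226
|j0.23 + 712| = √(0.23² + 712²) = 712
|j0.23 + 830| = √(0.23² + 830²) = 830
|T(j0.23)| = 136 × 4.226 / (712 × 830) = 0.00097261
20 log₁₀(0.00097261) = -60.24 dB
∠(j0.23 + 4.22) = arctan(0.23/4.22) = 3.12°
∠(j0.23 + 712) = arctan(0.23/712) = 0.02°
∠(j0.23 + 830) = arctan(0.23/830) = 0.02°
∠T(j0.23) = 3.12° − (0.02° + 0.02°) = 3.09°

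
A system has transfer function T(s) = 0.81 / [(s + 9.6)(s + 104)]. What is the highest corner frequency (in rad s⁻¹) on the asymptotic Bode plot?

104 rad s⁻¹

Break frequencies occur at each pole and zero magnitude: 9.6 rad s⁻¹, 104 rad s⁻¹.
The highest is 104 rad s⁻¹.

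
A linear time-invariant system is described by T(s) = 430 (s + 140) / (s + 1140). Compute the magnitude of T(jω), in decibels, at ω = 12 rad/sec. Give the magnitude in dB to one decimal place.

34.5 dB

|j12 + 140| = √(12² + 140²) = 140.5
|j12 + 1140| = √(12² + 1140²) = 1140
|T(j12)| = 430 × 140.5 / 1140 = 52.998
20 log₁₀(52.998) = 34.49 dB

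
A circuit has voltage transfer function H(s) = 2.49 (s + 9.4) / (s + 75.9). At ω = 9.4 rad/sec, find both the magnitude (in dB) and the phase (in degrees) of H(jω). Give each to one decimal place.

|H| = -7.3 dB, ∠H = 37.9 deg

|j9.4 + 9.4| = √(9.4² + 9.4²) = 13.29
|j9.4 + 75.9| = √(9.4² + 75.9²) = 76.48
|H(j9.4)| = 2.49 × 13.29 / 76.48 = 0.43281
20 log₁₀(0.43281) = -7.27 dB
∠(j9.4 + 9.4) = arctan(9.4/9.4) = 45.00°
∠(j9.4 + 75.9) = arctan(9.4/75.9) = 7.06°
∠H(j9.4) = 45.00° − 7.06° = 37.94°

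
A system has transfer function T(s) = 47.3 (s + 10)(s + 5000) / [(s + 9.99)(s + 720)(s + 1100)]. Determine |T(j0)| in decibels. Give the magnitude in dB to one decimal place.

-10.5 dB

T(0) = 47.3 × 10 × 5000 / (9.99 × 720 × 1100) = 0.29891
20 log₁₀(0.29891) = -10.49 dB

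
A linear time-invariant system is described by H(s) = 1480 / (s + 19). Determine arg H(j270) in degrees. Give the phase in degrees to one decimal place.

∠(j270 + 19) = arctan(270/19) = 85.97°
∠H(j270) = −85.97° = -85.97°

-86.0°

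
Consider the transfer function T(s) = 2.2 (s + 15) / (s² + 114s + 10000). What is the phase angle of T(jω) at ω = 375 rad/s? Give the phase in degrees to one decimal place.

∠(j375 + 15) = arctan(375/15) = 87.71°
∠[(j375)² + 114(j375) + 10000] = ∠[-1.3062e+05 + j42750] = 161.88°
∠T(j375) = 87.71° − 161.88° = -74.17°

-74.2 deg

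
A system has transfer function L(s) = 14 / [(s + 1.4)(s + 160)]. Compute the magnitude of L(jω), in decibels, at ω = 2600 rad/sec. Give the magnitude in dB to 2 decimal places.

-113.69 dB

|j2600 + 1.4| = √(2600² + 1.4²) = 2600
|j2600 + 160| = √(2600² + 160²) = 2605
|L(j2600)| = 14 / (2600 × 2605) = 2.0671e-06
20 log₁₀(2.0671e-06) = -113.693 dB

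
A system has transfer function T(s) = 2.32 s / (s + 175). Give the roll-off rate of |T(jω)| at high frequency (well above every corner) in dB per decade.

With 1 zero and 1 pole, the high-frequency asymptotic slope is 20 × (1 − 1) = 0 dB/decade.

0 dB/decade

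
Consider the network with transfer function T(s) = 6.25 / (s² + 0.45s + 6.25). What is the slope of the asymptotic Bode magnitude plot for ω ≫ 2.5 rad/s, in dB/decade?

-40 dB/decade

With 0 zeros and 2 poles, the high-frequency asymptotic slope is 20 × (0 − 2) = -40 dB/decade.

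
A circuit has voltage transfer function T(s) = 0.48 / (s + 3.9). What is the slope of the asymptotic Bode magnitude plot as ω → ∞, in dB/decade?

-20 dB/decade

With 0 zeros and 1 pole, the high-frequency asymptotic slope is 20 × (0 − 1) = -20 dB/decade.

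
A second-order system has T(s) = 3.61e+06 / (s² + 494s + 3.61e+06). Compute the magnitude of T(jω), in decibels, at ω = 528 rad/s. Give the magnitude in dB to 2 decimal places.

|(j528)² + 494(j528) + 3.61e+06| = |3.3312e+06 + j2.6083e+05| = 3.341e+06
|T(j528)| = 3.61e+06 / 3.341e+06 = 1.0804
20 log₁₀(1.0804) = 0.672 dB

0.67 dB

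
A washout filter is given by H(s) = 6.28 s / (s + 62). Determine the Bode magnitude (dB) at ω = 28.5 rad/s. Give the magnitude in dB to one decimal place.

|j28.5| = 28.5
|j28.5 + 62| = √(28.5² + 62²) = 68.24
|H(j28.5)| = 6.28 × 28.5 / 68.24 = 2.6229
20 log₁₀(2.6229) = 8.38 dB

8.4 dB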